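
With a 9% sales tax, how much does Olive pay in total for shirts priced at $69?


Calculate the tax:
9% of $69 = $6.21
Add tax to price:
$69 + $6.21 = $75.21

$75.21


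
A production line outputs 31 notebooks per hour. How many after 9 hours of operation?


Production rate: 31 notebooks per hour
Time: 9 hours
Total: 31 x 9 = 279 notebooks

279 notebooks


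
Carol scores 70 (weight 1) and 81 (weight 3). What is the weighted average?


Weighted sum:
1 x 70 + 3 x 81 = 313
Total weight:
1 + 3 = 4
Weighted average:
313 / 4 = 78.25

78.25


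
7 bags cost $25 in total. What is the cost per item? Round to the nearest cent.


Total cost: $25
Number of items: 7
Unit price: $25 / 7 = $3.5714... ≈ $3.57

$3.57


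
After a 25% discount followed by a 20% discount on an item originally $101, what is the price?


First discount:
25% of $101 = $25.25
Price after first discount:
$101 - $25.25 = $75.75
Second discount:
20% of $75.75 = $15.15
Final price:
$75.75 - $15.15 = $60.60

$60.60


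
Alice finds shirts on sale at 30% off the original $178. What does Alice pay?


Calculate the discount amount:
30% of $178 = $53.40
Subtract from original:
$178 - $53.40 = $124.60

$124.60


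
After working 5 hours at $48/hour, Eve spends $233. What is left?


Calculate earnings:
5 x $48 = $240
Subtract spending:
$240 - $233 = $7

$7


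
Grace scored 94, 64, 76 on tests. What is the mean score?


Add the scores:
94 + 64 + 76 = 234
Divide by the number of tests:
234 / 3 = 78

78


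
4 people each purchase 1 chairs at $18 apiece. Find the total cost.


Cost per person:
1 x $18 = $18
Group total:
4 x $18 = $72

$72


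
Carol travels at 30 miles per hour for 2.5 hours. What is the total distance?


Use the formula: distance = speed x time
Speed = 30 mph, Time = 2.5 hours
30 x 2.5 = 75 miles

75 miles


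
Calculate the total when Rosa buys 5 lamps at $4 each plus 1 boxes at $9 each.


Cost of lamps:
5 x $4 = $20
Cost of boxes:
1 x $9 = $9
Add both:
$20 + $9 = $29

$29


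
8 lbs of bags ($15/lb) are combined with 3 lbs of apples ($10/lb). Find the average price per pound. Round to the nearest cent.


Cost of bags:
8 x $15 = $120
Cost of apples:
3 x $10 = $30
Total cost: $120 + $30 = $150
Total weight: 11 lbs
Average: $150 / 11 = $13.6363... ≈ $13.64/lb

$13.64/lb


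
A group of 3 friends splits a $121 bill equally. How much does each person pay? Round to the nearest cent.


Total bill: $121
Number of people: 3
Each pays: $121 / 3 = $40.3333... ≈ $40.33

$40.33


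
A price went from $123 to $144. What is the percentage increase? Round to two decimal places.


Find the absolute change:
|144 - 123| = 21
Divide by original and multiply by 100:
21 / 123 x 100 = 17.0731...% ≈ 17.07%

17.07%


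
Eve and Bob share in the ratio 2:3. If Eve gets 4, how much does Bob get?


Find the multiplier:
4 / 2 = 2
Apply to Bob's share:
3 x 2 = 6

6


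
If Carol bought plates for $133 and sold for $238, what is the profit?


Selling price = $238
Cost price = $133
Profit = selling price - cost price:
Profit = $238 - $133 = $105

$105


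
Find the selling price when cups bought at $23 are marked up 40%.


Calculate the markup amount:
40% of $23 = $9.20
Add to cost:
$23 + $9.20 = $32.20

$32.20


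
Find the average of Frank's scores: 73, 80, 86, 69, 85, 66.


Add the scores:
73 + 80 + 86 + 69 + 85 + 66 = 459
Divide by the number of tests:
459 / 6 = 76.5

76.5


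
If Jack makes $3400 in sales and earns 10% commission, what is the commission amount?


Convert rate to decimal:
10% = 0.1
Multiply by sales:
$3400 x 0.1 = $340

$340


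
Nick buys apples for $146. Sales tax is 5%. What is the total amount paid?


Calculate the tax:
5% of $146 = $7.30
Add tax to price:
$146 + $7.30 = $153.30

$153.30


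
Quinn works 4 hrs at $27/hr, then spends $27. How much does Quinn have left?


Calculate earnings:
4 x $27 = $108
Subtract spending:
$108 - $27 = $81

$81


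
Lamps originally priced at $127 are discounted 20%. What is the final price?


Calculate the discount amount:
20% of $127 = $25.40
Subtract from original:
$127 - $25.40 = $101.60

$101.60


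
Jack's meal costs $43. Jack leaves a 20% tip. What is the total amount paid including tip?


Calculate the tip:
20% of $43 = $8.60
Add tip to meal cost:
$43 + $8.60 = $51.60

$51.60


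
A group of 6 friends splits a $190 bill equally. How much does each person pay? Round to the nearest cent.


Total bill: $190
Number of people: 6
Each pays: $190 / 6 = $31.6666... ≈ $31.67

$31.67


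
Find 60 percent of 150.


Convert percentage to decimal:
60% = 0.6
Multiply:
150 x 0.6 = 90

90


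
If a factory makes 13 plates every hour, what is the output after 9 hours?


Production rate: 13 plates per hour
Time: 9 hours
Total: 13 x 9 = 117 plates

117 plates


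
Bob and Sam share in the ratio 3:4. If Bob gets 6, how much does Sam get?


Find the multiplier:
6 / 3 = 2
Apply to Sam's share:
4 x 2 = 8

8


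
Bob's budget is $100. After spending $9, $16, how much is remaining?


Add up expenses:
$9 + $16 = $25
Subtract from budget:
$100 - $25 = $75

$75


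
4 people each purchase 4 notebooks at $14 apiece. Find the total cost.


Cost per person:
4 x $14 = $56
Group total:
4 x $56 = $224

$224


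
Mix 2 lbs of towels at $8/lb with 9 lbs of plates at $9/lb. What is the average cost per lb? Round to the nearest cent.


Cost of towels:
2 x $8 = $16
Cost of plates:
9 x $9 = $81
Total cost: $16 + $81 = $97
Total weight: 11 lbs
Average: $97 / 11 = $8.8181... ≈ $8.82/lb

$8.82/lb


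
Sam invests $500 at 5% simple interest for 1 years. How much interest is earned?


Use the formula I = P x R x T / 100
P x R x T = 500 x 5 x 1 = 2500
I = 2500 / 100 = $25

$25


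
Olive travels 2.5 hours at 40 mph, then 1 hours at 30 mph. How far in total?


Leg 1 distance:
40 x 2.5 = 100 miles
Leg 2 distance:
30 x 1 = 30 miles
Total distance:
100 + 30 = 130 miles

130 miles


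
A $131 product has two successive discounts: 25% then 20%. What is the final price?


First discount:
25% of $131 = $32.75
Price after first discount:
$131 - $32.75 = $98.25
Second discount:
20% of $98.25 = $19.65
Final price:
$98.25 - $19.65 = $78.60

$78.60


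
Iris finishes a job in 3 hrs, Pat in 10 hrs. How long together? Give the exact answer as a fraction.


Iris's rate: 1/3 of the job per hour
Pat's rate: 1/10 of the job per hour
Combined rate: 1/3 + 1/10 = 13/30 per hour
Time = 1 / (13/30) = 30/13 hours (≈ 2.31 hours)

30/13 hours


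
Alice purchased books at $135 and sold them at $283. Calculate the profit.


Selling price = $283
Cost price = $135
Profit = selling price - cost price:
Profit = $283 - $135 = $148

$148


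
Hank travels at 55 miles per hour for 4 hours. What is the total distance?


Use the formula: distance = speed x time
Speed = 55 mph, Time = 4 hours
55 x 4 = 220 miles

220 miles


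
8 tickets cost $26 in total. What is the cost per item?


Total cost: $26
Number of items: 8
Unit price: $26 / 8 = $3.25

$3.25


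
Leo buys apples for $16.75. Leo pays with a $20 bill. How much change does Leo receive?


Start with the amount paid:
$20
Subtract the price:
$20 - $16.75 = $3.25

$3.25


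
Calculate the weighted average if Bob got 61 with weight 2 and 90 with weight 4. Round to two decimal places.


Weighted sum:
2 x 61 + 4 x 90 = 482
Total weight:
2 + 4 = 6
Weighted average:
482 / 6 = 80.3333... ≈ 80.33

80.33


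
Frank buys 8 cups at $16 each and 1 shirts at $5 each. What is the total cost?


Cost of cups:
8 x $16 = $128
Cost of shirts:
1 x $5 = $5
Add both:
$128 + $5 = $133

$133


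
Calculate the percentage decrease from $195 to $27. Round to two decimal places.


Find the absolute change:
|27 - 195| = 168
Divide by original and multiply by 100:
168 / 195 x 100 = 86.1538...% ≈ 86.15%

86.15%


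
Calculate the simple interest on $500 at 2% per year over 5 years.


Use the formula I = P x R x T / 100
P x R x T = 500 x 2 x 5 = 5000
I = 5000 / 100 = $50

$50


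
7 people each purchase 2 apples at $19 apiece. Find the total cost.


Cost per person:
2 x $19 = $38
Group total:
7 x $38 = $266

$266


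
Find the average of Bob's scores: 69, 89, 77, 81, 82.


Add the scores:
69 + 89 + 77 + 81 + 82 = 398
Divide by the number of tests:
398 / 5 = 79.6

79.6


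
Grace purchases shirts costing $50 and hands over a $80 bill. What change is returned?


Start with the amount paid:
$80
Subtract the price:
$80 - $50 = $30

$30


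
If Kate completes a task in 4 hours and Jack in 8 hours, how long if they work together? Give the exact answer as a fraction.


Kate's rate: 1/4 of the job per hour
Jack's rate: 1/8 of the job per hour
Combined rate: 1/4 + 1/8 = 3/8 per hour
Time = 1 / (3/8) = 8/3 hours (≈ 2.67 hours)

8/3 hours


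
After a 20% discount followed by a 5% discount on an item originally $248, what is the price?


First discount:
20% of $248 = $49.60
Price after first discount:
$248 - $49.60 = $198.40
Second discount:
5% of $198.40 = $9.92
Final price:
$198.40 - $9.92 = $188.48

$188.48


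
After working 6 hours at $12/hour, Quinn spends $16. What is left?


Calculate earnings:
6 x $12 = $72
Subtract spending:
$72 - $16 = $56

$56


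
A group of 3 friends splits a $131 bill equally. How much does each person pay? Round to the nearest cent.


Total bill: $131
Number of people: 3
Each pays: $131 / 3 = $43.6666... ≈ $43.67

$43.67


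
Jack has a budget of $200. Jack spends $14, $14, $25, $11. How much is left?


Add up expenses:
$14 + $14 + $25 + $11 = $64
Subtract from budget:
$200 - $64 = $136

$136


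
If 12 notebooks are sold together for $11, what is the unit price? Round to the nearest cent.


Total cost: $11
Number of items: 12
Unit price: $11 / 12 = $0.9166... ≈ $0.92

$0.92


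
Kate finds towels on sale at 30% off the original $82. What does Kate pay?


Calculate the discount amount:
30% of $82 = $24.60
Subtract from original:
$82 - $24.60 = $57.40

$57.40


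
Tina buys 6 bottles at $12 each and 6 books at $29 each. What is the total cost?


Cost of bottles:
6 x $12 = $72
Cost of books:
6 x $29 = $174
Add both:
$72 + $174 = $246

$246


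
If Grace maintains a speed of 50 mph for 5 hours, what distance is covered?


Use the formula: distance = speed x time
Speed = 50 mph, Time = 5 hours
50 x 5 = 250 miles

250 miles


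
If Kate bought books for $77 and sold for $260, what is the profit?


Selling price = $260
Cost price = $77
Profit = selling price - cost price:
Profit = $260 - $77 = $183

$183


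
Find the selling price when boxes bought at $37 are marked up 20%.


Calculate the markup amount:
20% of $37 = $7.40
Add to cost:
$37 + $7.40 = $44.40

$44.40


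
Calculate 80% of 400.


Convert percentage to decimal:
80% = 0.8
Multiply:
400 x 0.8 = 320

320


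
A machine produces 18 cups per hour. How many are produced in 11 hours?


Production rate: 18 cups per hour
Time: 11 hours
Total: 18 x 11 = 198 cups

198 cups


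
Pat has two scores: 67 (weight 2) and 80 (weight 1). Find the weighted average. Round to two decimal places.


Weighted sum:
2 x 67 + 1 x 80 = 214
Total weight:
2 + 1 = 3
Weighted average:
214 / 3 = 71.3333... ≈ 71.33

71.33


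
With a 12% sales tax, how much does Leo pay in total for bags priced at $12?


Calculate the tax:
12% of $12 = $1.44
Add tax to price:
$12 + $1.44 = $13.44

$13.44


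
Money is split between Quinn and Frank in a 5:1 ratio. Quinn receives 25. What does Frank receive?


Find the multiplier:
25 / 5 = 5
Apply to Frank's share:
1 x 5 = 5

5


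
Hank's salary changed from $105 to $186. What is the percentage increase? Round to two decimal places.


Find the absolute change:
|186 - 105| = 81
Divide by original and multiply by 100:
81 / 105 x 100 = 77.1428...% ≈ 77.14%

77.14%


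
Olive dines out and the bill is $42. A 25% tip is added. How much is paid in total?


Calculate the tip:
25% of $42 = $10.50
Add tip to meal cost:
$42 + $10.50 = $52.50

$52.50


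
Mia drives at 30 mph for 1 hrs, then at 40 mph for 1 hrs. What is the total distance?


Leg 1 distance:
30 x 1 = 30 miles
Leg 2 distance:
40 x 1 = 40 miles
Total distance:
30 + 40 = 70 miles

70 miles


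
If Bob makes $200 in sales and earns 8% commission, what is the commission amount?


Convert rate to decimal:
8% = 0.08
Multiply by sales:
$200 x 0.08 = $16

$16


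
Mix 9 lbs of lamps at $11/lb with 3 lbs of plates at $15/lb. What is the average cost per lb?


Cost of lamps:
9 x $11 = $99
Cost of plates:
3 x $15 = $45
Total cost: $99 + $45 = $144
Total weight: 12 lbs
Average: $144 / 12 = $12/lb

$12/lb


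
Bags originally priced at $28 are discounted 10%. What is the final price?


Calculate the discount amount:
10% of $28 = $2.80
Subtract from original:
$28 - $2.80 = $25.20

$25.20


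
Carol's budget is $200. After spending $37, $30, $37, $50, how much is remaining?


Add up expenses:
$37 + $30 + $37 + $50 = $154
Subtract from budget:
$200 - $154 = $46

$46


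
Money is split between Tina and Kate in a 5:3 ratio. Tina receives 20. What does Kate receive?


Find the multiplier:
20 / 5 = 4
Apply to Kate's share:
3 x 4 = 12

12


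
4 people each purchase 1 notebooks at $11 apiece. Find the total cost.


Cost per person:
1 x $11 = $11
Group total:
4 x $11 = $44

$44


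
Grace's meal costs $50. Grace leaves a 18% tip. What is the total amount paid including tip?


Calculate the tip:
18% of $50 = $9
Add tip to meal cost:
$50 + $9 = $59

$59


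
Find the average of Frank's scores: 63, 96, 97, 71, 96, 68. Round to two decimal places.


Add the scores:
63 + 96 + 97 + 71 + 96 + 68 = 491
Divide by the number of tests:
491 / 6 = 81.8333... ≈ 81.83

81.83


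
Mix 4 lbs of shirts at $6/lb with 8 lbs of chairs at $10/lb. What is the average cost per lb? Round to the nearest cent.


Cost of shirts:
4 x $6 = $24
Cost of chairs:
8 x $10 = $80
Total cost: $24 + $80 = $104
Total weight: 12 lbs
Average: $104 / 12 = $8.6666... ≈ $8.67/lb

$8.67/lb


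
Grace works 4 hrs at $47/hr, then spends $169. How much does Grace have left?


Calculate earnings:
4 x $47 = $188
Subtract spending:
$188 - $169 = $19

$19


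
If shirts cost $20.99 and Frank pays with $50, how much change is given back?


Start with the amount paid:
$50
Subtract the price:
$50 - $20.99 = $29.01

$29.01


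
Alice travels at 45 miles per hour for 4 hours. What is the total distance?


Use the formula: distance = speed x time
Speed = 45 mph, Time = 4 hours
45 x 4 = 180 miles

180 miles


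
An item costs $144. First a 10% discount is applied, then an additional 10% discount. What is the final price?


First discount:
10% of $144 = $14.40
Price after first discount:
$144 - $14.40 = $129.60
Second discount:
10% of $129.60 = $12.96
Final price:
$129.60 - $12.96 = $116.64

$116.64


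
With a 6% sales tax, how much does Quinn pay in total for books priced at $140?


Calculate the tax:
6% of $140 = $8.40
Add tax to price:
$140 + $8.40 = $148.40

$148.40


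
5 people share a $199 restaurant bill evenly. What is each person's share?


Total bill: $199
Number of people: 5
Each pays: $199 / 5 = $39.80

$39.80


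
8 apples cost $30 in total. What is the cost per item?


Total cost: $30
Number of items: 8
Unit price: $30 / 8 = $3.75

$3.75


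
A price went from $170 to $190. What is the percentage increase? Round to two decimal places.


Find the absolute change:
|190 - 170| = 20
Divide by original and multiply by 100:
20 / 170 x 100 = 11.7647...% ≈ 11.76%

11.76%


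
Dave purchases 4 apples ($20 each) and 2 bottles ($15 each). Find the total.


Cost of apples:
4 x $20 = $80
Cost of bottles:
2 x $15 = $30
Add both:
$80 + $30 = $110

$110


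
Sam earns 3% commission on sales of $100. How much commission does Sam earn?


Convert rate to decimal:
3% = 0.03
Multiply by sales:
$100 x 0.03 = $3

$3


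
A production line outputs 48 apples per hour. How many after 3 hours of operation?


Production rate: 48 apples per hour
Time: 3 hours
Total: 48 x 3 = 144 apples

144 apples


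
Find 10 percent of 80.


Convert percentage to decimal:
10% = 0.1
Multiply:
80 x 0.1 = 8

8


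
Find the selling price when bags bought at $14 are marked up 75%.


Calculate the markup amount:
75% of $14 = $10.50
Add to cost:
$14 + $10.50 = $24.50

$24.50


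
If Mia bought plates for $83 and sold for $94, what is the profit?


Selling price = $94
Cost price = $83
Profit = selling price - cost price:
Profit = $94 - $83 = $11

$11


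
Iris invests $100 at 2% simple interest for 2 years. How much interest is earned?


Use the formula I = P x R x T / 100
P x R x T = 100 x 2 x 2 = 400
I = 400 / 100 = $4

$4


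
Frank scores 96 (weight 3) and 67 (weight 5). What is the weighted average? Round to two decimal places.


Weighted sum:
3 x 96 + 5 x 67 = 623
Total weight:
3 + 5 = 8
Weighted average:
623 / 8 = 77.875 ≈ 77.88

77.88


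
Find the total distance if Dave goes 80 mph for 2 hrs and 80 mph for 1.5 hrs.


Leg 1 distance:
80 x 2 = 160 miles
Leg 2 distance:
80 x 1.5 = 120 miles
Total distance:
160 + 120 = 280 miles

280 miles


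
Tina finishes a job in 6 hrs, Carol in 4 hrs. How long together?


Tina's rate: 1/6 of the job per hour
Carol's rate: 1/4 of the job per hour
Combined rate: 1/6 + 1/4 = 5/12 per hour
Time = 1 / (5/12) = 12/5 = 2.4 hours

2.4 hours


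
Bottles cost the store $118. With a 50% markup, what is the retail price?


Calculate the markup amount:
50% of $118 = $59
Add to cost:
$118 + $59 = $177

$177


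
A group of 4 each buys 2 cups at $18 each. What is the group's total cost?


Cost per person:
2 x $18 = $36
Group total:
4 x $36 = $144

$144


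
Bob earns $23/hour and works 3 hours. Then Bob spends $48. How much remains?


Calculate earnings:
3 x $23 = $69
Subtract spending:
$69 - $48 = $21

$21


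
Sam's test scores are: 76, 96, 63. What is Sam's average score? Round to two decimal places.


Add the scores:
76 + 96 + 63 = 235
Divide by the number of tests:
235 / 3 = 78.3333... ≈ 78.33

78.33


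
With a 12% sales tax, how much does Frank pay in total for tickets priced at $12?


Calculate the tax:
12% of $12 = $1.44
Add tax to price:
$12 + $1.44 = $13.44

$13.44


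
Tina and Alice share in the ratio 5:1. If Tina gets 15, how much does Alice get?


Find the multiplier:
15 / 5 = 3
Apply to Alice's share:
1 x 3 = 3

3


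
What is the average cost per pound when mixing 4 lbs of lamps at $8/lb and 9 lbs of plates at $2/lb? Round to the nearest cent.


Cost of lamps:
4 x $8 = $32
Cost of plates:
9 x $2 = $18
Total cost: $32 + $18 = $50
Total weight: 13 lbs
Average: $50 / 13 = $3.8461... ≈ $3.85/lb

$3.85/lb


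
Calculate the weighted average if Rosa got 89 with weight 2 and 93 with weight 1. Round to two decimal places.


Weighted sum:
2 x 89 + 1 x 93 = 271
Total weight:
2 + 1 = 3
Weighted average:
271 / 3 = 90.3333... ≈ 90.33

90.33


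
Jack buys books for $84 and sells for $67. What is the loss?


Selling price = $67
Cost price = $84
Loss = cost price - selling price:
Loss = $84 - $67 = $17

$17


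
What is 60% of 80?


Convert percentage to decimal:
60% = 0.6
Multiply:
80 x 0.6 = 48

48


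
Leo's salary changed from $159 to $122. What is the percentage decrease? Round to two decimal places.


Find the absolute change:
|122 - 159| = 37
Divide by original and multiply by 100:
37 / 159 x 100 = 23.2704...% ≈ 23.27%

23.27%


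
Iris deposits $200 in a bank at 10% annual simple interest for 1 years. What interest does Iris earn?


Use the formula I = P x R x T / 100
P x R x T = 200 x 10 x 1 = 2000
I = 2000 / 100 = $20

$20


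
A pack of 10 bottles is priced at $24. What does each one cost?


Total cost: $24
Number of items: 10
Unit price: $24 / 10 = $2.40

$2.40


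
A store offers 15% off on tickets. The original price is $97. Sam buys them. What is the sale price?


Calculate the discount amount:
15% of $97 = $14.55
Subtract from original:
$97 - $14.55 = $82.45

$82.45


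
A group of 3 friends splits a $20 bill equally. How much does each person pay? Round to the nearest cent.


Total bill: $20
Number of people: 3
Each pays: $20 / 3 = $6.6666... ≈ $6.67

$6.67


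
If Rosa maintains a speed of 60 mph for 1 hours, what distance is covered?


Use the formula: distance = speed x time
Speed = 60 mph, Time = 1 hours
60 x 1 = 60 miles

60 miles


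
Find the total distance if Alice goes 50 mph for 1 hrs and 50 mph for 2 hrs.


Leg 1 distance:
50 x 1 = 50 miles
Leg 2 distance:
50 x 2 = 100 miles
Total distance:
50 + 100 = 150 miles

150 miles


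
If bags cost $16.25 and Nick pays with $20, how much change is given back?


Start with the amount paid:
$20
Subtract the price:
$20 - $16.25 = $3.75

$3.75


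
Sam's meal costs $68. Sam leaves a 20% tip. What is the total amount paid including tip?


Calculate the tip:
20% of $68 = $13.60
Add tip to meal cost:
$68 + $13.60 = $81.60

$81.60


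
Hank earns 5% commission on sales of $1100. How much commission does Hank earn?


Convert rate to decimal:
5% = 0.05
Multiply by sales:
$1100 x 0.05 = $55

$55


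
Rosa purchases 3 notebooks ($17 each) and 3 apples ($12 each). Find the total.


Cost of notebooks:
3 x $17 = $51
Cost of apples:
3 x $12 = $36
Add both:
$51 + $36 = $87

$87


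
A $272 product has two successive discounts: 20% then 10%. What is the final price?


First discount:
20% of $272 = $54.40
Price after first discount:
$272 - $54.40 = $217.60
Second discount:
10% of $217.60 = $21.76
Final price:
$217.60 - $21.76 = $195.84

$195.84


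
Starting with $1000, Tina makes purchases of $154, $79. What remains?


Add up expenses:
$154 + $79 = $233
Subtract from budget:
$1000 - $233 = $767

$767


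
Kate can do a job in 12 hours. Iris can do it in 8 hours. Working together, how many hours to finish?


Kate's rate: 1/12 of the job per hour
Iris's rate: 1/8 of the job per hour
Combined rate: 1/12 + 1/8 = 5/24 per hour
Time = 1 / (5/24) = 24/5 = 4.8 hours

4.8 hours


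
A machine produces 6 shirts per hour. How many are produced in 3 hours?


Production rate: 6 shirts per hour
Time: 3 hours
Total: 6 x 3 = 18 shirts

18 shirts


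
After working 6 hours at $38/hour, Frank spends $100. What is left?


Calculate earnings:
6 x $38 = $228
Subtract spending:
$228 - $100 = $128

$128


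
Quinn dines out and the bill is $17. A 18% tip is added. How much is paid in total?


Calculate the tip:
18% of $17 = $3.06
Add tip to meal cost:
$17 + $3.06 = $20.06

$20.06


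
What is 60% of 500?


Convert percentage to decimal:
60% = 0.6
Multiply:
500 x 0.6 = 300

300


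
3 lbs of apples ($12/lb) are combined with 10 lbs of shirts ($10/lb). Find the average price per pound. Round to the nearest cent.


Cost of apples:
3 x $12 = $36
Cost of shirts:
10 x $10 = $100
Total cost: $36 + $100 = $136
Total weight: 13 lbs
Average: $136 / 13 = $10.4615... ≈ $10.46/lb

$10.46/lb


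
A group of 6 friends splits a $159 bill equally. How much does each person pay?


Total bill: $159
Number of people: 6
Each pays: $159 / 6 = $26.50

$26.50


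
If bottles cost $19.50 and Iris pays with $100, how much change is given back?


Start with the amount paid:
$100
Subtract the price:
$100 - $19.50 = $80.50

$80.50


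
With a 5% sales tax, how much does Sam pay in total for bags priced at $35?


Calculate the tax:
5% of $35 = $1.75
Add tax to price:
$35 + $1.75 = $36.75

$36.75


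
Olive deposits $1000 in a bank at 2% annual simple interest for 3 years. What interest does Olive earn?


Use the formula I = P x R x T / 100
P x R x T = 1000 x 2 x 3 = 6000
I = 6000 / 100 = $60

$60


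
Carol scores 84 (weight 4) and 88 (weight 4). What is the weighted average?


Weighted sum:
4 x 84 + 4 x 88 = 688
Total weight:
4 + 4 = 8
Weighted average:
688 / 8 = 86

86


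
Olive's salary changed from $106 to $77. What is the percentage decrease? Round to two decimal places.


Find the absolute change:
|77 - 106| = 29
Divide by original and multiply by 100:
29 / 106 x 100 = 27.3584...% ≈ 27.36%

27.36%


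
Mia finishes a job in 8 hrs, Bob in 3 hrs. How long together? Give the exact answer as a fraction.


Mia's rate: 1/8 of the job per hour
Bob's rate: 1/3 of the job per hour
Combined rate: 1/8 + 1/3 = 11/24 per hour
Time = 1 / (11/24) = 24/11 hours (≈ 2.18 hours)

24/11 hours


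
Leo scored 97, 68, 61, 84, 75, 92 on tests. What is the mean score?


Add the scores:
97 + 68 + 61 + 84 + 75 + 92 = 477
Divide by the number of tests:
477 / 6 = 79.5

79.5


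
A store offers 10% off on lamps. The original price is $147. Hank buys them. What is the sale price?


Calculate the discount amount:
10% of $147 = $14.70
Subtract from original:
$147 - $14.70 = $132.30

$132.30


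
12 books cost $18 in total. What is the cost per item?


Total cost: $18
Number of items: 12
Unit price: $18 / 12 = $1.50

$1.50


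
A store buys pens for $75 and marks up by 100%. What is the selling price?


Calculate the markup amount:
100% of $75 = $75
Add to cost:
$75 + $75 = $150

$150


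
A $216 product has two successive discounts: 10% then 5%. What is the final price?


First discount:
10% of $216 = $21.60
Price after first discount:
$216 - $21.60 = $194.40
Second discount:
5% of $194.40 = $9.72
Final price:
$194.40 - $9.72 = $184.68

$184.68


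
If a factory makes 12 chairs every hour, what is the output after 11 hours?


Production rate: 12 chairs per hour
Time: 11 hours
Total: 12 x 11 = 132 chairs

132 chairs


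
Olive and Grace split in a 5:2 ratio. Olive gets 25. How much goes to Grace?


Find the multiplier:
25 / 5 = 5
Apply to Grace's share:
2 x 5 = 10

10


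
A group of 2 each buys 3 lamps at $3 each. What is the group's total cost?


Cost per person:
3 x $3 = $9
Group total:
2 x $9 = $18

$18


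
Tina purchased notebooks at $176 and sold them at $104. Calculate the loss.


Selling price = $104
Cost price = $176
Loss = cost price - selling price:
Loss = $176 - $104 = $72

$72


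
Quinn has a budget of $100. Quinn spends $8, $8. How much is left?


Add up expenses:
$8 + $8 = $16
Subtract from budget:
$100 - $16 = $84

$84


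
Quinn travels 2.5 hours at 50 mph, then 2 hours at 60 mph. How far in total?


Leg 1 distance:
50 x 2.5 = 125 miles
Leg 2 distance:
60 x 2 = 120 miles
Total distance:
125 + 120 = 245 miles

245 miles


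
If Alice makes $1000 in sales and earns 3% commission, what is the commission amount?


Convert rate to decimal:
3% = 0.03
Multiply by sales:
$1000 x 0.03 = $30

$30


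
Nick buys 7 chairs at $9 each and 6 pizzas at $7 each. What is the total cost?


Cost of chairs:
7 x $9 = $63
Cost of pizzas:
6 x $7 = $42
Add both:
$63 + $42 = $105

$105


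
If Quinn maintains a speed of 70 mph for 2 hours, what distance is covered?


Use the formula: distance = speed x time
Speed = 70 mph, Time = 2 hours
70 x 2 = 140 miles

140 miles


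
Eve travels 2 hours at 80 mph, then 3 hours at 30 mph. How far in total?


Leg 1 distance:
80 x 2 = 160 miles
Leg 2 distance:
30 x 3 = 90 miles
Total distance:
160 + 90 = 250 miles

250 miles


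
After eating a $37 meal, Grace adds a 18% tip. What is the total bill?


Calculate the tip:
18% of $37 = $6.66
Add tip to meal cost:
$37 + $6.66 = $43.66

$43.66


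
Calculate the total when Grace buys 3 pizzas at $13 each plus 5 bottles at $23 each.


Cost of pizzas:
3 x $13 = $39
Cost of bottles:
5 x $23 = $115
Add both:
$39 + $115 = $154

$154


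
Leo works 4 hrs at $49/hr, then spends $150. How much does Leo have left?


Calculate earnings:
4 x $49 = $196
Subtract spending:
$196 - $150 = $46

$46


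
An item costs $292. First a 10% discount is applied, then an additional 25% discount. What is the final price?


First discount:
10% of $292 = $29.20
Price after first discount:
$292 - $29.20 = $262.80
Second discount:
25% of $262.80 = $65.70
Final price:
$262.80 - $65.70 = $197.10

$197.10


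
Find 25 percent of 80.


Convert percentage to decimal:
25% = 0.25
Multiply:
80 x 0.25 = 20

20


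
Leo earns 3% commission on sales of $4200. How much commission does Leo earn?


Convert rate to decimal:
3% = 0.03
Multiply by sales:
$4200 x 0.03 = $126

$126


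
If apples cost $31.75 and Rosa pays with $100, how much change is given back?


Start with the amount paid:
$100
Subtract the price:
$100 - $31.75 = $68.25

$68.25


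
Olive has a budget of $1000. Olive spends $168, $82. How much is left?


Add up expenses:
$168 + $82 = $250
Subtract from budget:
$1000 - $250 = $750

$750


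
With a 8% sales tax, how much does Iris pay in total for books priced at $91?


Calculate the tax:
8% of $91 = $7.28
Add tax to price:
$91 + $7.28 = $98.28

$98.28


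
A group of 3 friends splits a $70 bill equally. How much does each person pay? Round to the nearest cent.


Total bill: $70
Number of people: 3
Each pays: $70 / 3 = $23.3333... ≈ $23.33

$23.33


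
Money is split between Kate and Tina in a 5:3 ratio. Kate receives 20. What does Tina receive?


Find the multiplier:
20 / 5 = 4
Apply to Tina's share:
3 x 4 = 12

12


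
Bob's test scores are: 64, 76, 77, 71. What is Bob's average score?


Add the scores:
64 + 76 + 77 + 71 = 288
Divide by the number of tests:
288 / 4 = 72

72


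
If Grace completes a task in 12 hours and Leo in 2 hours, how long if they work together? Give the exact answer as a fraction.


Grace's rate: 1/12 of the job per hour
Leo's rate: 1/2 of the job per hour
Combined rate: 1/12 + 1/2 = 7/12 per hour
Time = 1 / (7/12) = 12/7 hours (≈ 1.71 hours)

12/7 hours


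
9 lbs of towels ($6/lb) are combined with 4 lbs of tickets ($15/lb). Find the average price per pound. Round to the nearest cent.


Cost of towels:
9 x $6 = $54
Cost of tickets:
4 x $15 = $60
Total cost: $54 + $60 = $114
Total weight: 13 lbs
Average: $114 / 13 = $8.7692... ≈ $8.77/lb

$8.77/lb


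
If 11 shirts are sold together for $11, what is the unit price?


Total cost: $11
Number of items: 11
Unit price: $11 / 11 = $1

$1


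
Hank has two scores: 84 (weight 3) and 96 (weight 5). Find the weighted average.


Weighted sum:
3 x 84 + 5 x 96 = 732
Total weight:
3 + 5 = 8
Weighted average:
732 / 8 = 91.5

91.5


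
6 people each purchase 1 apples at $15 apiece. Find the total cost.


Cost per person:
1 x $15 = $15
Group total:
6 x $15 = $90

$90


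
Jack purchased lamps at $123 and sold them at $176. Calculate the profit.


Selling price = $176
Cost price = $123
Profit = selling price - cost price:
Profit = $176 - $123 = $53

$53


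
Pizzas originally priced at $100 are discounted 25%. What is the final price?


Calculate the discount amount:
25% of $100 = $25
Subtract from original:
$100 - $25 = $75

$75


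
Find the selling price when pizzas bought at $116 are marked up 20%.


Calculate the markup amount:
20% of $116 = $23.20
Add to cost:
$116 + $23.20 = $139.20

$139.20


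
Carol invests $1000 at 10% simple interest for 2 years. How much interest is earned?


Use the formula I = P x R x T / 100
P x R x T = 1000 x 10 x 2 = 20000
I = 20000 / 100 = $200

$200


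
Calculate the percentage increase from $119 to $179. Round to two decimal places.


Find the absolute change:
|179 - 119| = 60
Divide by original and multiply by 100:
60 / 119 x 100 = 50.4201...% ≈ 50.42%

50.42%


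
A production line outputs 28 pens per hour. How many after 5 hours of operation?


Production rate: 28 pens per hour
Time: 5 hours
Total: 28 x 5 = 140 pens

140 pens


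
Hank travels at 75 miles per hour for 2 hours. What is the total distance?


Use the formula: distance = speed x time
Speed = 75 mph, Time = 2 hours
75 x 2 = 150 miles

150 miles


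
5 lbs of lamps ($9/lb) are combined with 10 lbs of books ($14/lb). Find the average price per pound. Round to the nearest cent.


Cost of lamps:
5 x $9 = $45
Cost of books:
10 x $14 = $140
Total cost: $45 + $140 = $185
Total weight: 15 lbs
Average: $185 / 15 = $12.3333... ≈ $12.33/lb

$12.33/lb


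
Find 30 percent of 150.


Convert percentage to decimal:
30% = 0.3
Multiply:
150 x 0.3 = 45

45


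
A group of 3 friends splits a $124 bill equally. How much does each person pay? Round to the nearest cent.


Total bill: $124
Number of people: 3
Each pays: $124 / 3 = $41.3333... ≈ $41.33

$41.33


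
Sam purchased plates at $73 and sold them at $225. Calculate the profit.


Selling price = $225
Cost price = $73
Profit = selling price - cost price:
Profit = $225 - $73 = $152

$152


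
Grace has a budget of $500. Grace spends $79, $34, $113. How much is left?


Add up expenses:
$79 + $34 + $113 = $226
Subtract from budget:
$500 - $226 = $274

$274


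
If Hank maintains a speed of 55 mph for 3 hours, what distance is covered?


Use the formula: distance = speed x time
Speed = 55 mph, Time = 3 hours
55 x 3 = 165 miles

165 miles


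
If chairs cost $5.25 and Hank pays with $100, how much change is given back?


Start with the amount paid:
$100
Subtract the price:
$100 - $5.25 = $94.75

$94.75


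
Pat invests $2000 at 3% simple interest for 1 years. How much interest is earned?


Use the formula I = P x R x T / 100
P x R x T = 2000 x 3 x 1 = 6000
I = 6000 / 100 = $60

$60


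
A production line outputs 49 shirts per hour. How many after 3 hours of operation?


Production rate: 49 shirts per hour
Time: 3 hours
Total: 49 x 3 = 147 shirts

147 shirts


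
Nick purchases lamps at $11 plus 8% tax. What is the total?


Calculate the tax:
8% of $11 = $0.88
Add tax to price:
$11 + $0.88 = $11.88

$11.88


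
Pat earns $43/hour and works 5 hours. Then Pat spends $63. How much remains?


Calculate earnings:
5 x $43 = $215
Subtract spending:
$215 - $63 = $152

$152


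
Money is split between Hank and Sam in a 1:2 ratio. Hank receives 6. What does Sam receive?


Find the multiplier:
6 / 1 = 6
Apply to Sam's share:
2 x 6 = 12

12


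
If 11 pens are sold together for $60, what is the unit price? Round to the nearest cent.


Total cost: $60
Number of items: 11
Unit price: $60 / 11 = $5.4545... ≈ $5.45

$5.45


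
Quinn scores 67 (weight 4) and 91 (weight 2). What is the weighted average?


Weighted sum:
4 x 67 + 2 x 91 = 450
Total weight:
4 + 2 = 6
Weighted average:
450 / 6 = 75

75


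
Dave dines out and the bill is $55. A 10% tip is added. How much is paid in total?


Calculate the tip:
10% of $55 = $5.50
Add tip to meal cost:
$55 + $5.50 = $60.50

$60.50


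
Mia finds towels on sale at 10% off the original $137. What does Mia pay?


Calculate the discount amount:
10% of $137 = $13.70
Subtract from original:
$137 - $13.70 = $123.30

$123.30


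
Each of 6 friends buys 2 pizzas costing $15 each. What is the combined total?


Cost per person:
2 x $15 = $30
Group total:
6 x $30 = $180

$180


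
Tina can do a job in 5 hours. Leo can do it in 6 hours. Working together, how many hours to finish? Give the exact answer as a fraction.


Tina's rate: 1/5 of the job per hour
Leo's rate: 1/6 of the job per hour
Combined rate: 1/5 + 1/6 = 11/30 per hour
Time = 1 / (11/30) = 30/11 hours (≈ 2.73 hours)

30/11 hours


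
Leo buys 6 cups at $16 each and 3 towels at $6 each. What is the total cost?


Cost of cups:
6 x $16 = $96
Cost of towels:
3 x $6 = $18
Add both:
$96 + $18 = $114

$114


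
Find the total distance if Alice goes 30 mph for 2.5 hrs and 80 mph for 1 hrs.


Leg 1 distance:
30 x 2.5 = 75 miles
Leg 2 distance:
80 x 1 = 80 miles
Total distance:
75 + 80 = 155 miles

155 miles


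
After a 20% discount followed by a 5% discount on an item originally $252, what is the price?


First discount:
20% of $252 = $50.40
Price after first discount:
$252 - $50.40 = $201.60
Second discount:
5% of $201.60 = $10.08
Final price:
$201.60 - $10.08 = $191.52

$191.52


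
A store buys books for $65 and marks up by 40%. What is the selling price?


Calculate the markup amount:
40% of $65 = $26
Add to cost:
$65 + $26 = $91

$91


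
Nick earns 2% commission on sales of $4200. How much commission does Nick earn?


Convert rate to decimal:
2% = 0.02
Multiply by sales:
$4200 x 0.02 = $84

$84


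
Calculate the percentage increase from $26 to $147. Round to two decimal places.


Find the absolute change:
|147 - 26| = 121
Divide by original and multiply by 100:
121 / 26 x 100 = 465.3846...% ≈ 465.38%

465.38%


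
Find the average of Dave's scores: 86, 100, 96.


Add the scores:
86 + 100 + 96 = 282
Divide by the number of tests:
282 / 3 = 94

94


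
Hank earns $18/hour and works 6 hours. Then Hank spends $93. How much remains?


Calculate earnings:
6 x $18 = $108
Subtract spending:
$108 - $93 = $15

$15


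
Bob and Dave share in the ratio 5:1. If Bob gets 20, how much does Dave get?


Find the multiplier:
20 / 5 = 4
Apply to Dave's share:
1 x 4 = 4

4


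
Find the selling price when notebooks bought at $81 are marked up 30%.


Calculate the markup amount:
30% of $81 = $24.30
Add to cost:
$81 + $24.30 = $105.30

$105.30


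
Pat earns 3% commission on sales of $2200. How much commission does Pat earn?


Convert rate to decimal:
3% = 0.03
Multiply by sales:
$2200 x 0.03 = $66

$66


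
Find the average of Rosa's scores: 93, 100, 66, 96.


Add the scores:
93 + 100 + 66 + 96 = 355
Divide by the number of tests:
355 / 4 = 88.75

88.75


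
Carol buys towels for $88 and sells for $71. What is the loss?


Selling price = $71
Cost price = $88
Loss = cost price - selling price:
Loss = $88 - $71 = $17

$17


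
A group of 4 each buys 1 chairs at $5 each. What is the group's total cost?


Cost per person:
1 x $5 = $5
Group total:
4 x $5 = $20

$20


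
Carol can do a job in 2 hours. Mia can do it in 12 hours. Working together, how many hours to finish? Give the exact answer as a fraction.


Carol's rate: 1/2 of the job per hour
Mia's rate: 1/12 of the job per hour
Combined rate: 1/2 + 1/12 = 7/12 per hour
Time = 1 / (7/12) = 12/7 hours (≈ 1.71 hours)

12/7 hours


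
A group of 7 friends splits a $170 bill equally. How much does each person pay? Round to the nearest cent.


Total bill: $170
Number of people: 7
Each pays: $170 / 7 = $24.2857... ≈ $24.29

$24.29


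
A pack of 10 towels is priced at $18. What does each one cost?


Total cost: $18
Number of items: 10
Unit price: $18 / 10 = $1.80

$1.80


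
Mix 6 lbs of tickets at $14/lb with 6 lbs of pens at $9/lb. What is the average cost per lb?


Cost of tickets:
6 x $14 = $84
Cost of pens:
6 x $9 = $54
Total cost: $84 + $54 = $138
Total weight: 12 lbs
Average: $138 / 12 = $11.50/lb

$11.50/lb


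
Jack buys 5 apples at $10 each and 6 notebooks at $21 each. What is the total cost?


Cost of apples:
5 x $10 = $50
Cost of notebooks:
6 x $21 = $126
Add both:
$50 + $126 = $176

$176


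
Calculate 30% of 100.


Convert percentage to decimal:
30% = 0.3
Multiply:
100 x 0.3 = 30

30


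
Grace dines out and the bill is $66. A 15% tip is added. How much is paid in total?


Calculate the tip:
15% of $66 = $9.90
Add tip to meal cost:
$66 + $9.90 = $75.90

$75.90
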